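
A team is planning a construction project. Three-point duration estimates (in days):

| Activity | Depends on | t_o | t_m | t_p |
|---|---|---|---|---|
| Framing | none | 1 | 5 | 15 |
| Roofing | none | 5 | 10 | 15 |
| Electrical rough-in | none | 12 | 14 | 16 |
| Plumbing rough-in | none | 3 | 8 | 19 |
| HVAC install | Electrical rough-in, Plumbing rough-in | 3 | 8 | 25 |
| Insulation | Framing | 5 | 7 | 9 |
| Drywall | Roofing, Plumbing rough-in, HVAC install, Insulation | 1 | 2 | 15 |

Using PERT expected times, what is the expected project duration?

te_Framing = (1 + 4·5 + 15)/6 = 36/6 = 6
te_Roofing = (5 + 4·10 + 15)/6 = 60/6 = 10
te_Electrical rough-in = (12 + 4·14 + 16)/6 = 84/6 = 14
te_Plumbing rough-in = (3 + 4·8 + 19)/6 = 54/6 = 9
te_HVAC install = (3 + 4·8 + 25)/6 = 60/6 = 10
te_Insulation = (5 + 4·7 + 9)/6 = 42/6 = 7
te_Drywall = (1 + 4·2 + 15)/6 = 24/6 = 4

Forward pass:
ES_Framing = 0; EF_Framing = 6
ES_Roofing = 0; EF_Roofing = 10
ES_Electrical rough-in = 0; EF_Electrical rough-in = 14
ES_Plumbing rough-in = 0; EF_Plumbing rough-in = 9
ES_HVAC install = max(EF_Electrical rough-in=14, EF_Plumbing rough-in=9) = 14; EF_HVAC install = 14+10 = 24
ES_Insulation = 6; EF_Insulation = 6+7 = 13
ES_Drywall = max(EF_Roofing=10, EF_Plumbing rough-in=9, EF_HVAC install=24, EF_Insulation=13) = 24; EF_Drywall = 24+4 = 28
Expected project duration μ = 28 days. Critical path: Electrical rough-in → HVAC install → Drywall.

28 days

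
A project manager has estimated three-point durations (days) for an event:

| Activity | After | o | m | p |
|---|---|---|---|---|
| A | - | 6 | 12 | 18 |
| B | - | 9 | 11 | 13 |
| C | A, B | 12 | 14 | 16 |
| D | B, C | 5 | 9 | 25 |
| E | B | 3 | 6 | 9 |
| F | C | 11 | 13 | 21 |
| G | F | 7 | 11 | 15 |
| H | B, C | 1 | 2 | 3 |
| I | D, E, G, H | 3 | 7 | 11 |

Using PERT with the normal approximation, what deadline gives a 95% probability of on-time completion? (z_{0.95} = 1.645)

63.4 days

te_A = (6 + 4·12 + 18)/6 = 72/6 = 12; σ²_A = ((18−6)/6)² = 4.000
te_B = (9 + 4·11 + 13)/6 = 66/6 = 11; σ²_B = ((13−9)/6)² = 0.444
te_C = (12 + 4·14 + 16)/6 = 84/6 = 14; σ²_C = ((16−12)/6)² = 0.444
te_D = (5 + 4·9 + 25)/6 = 66/6 = 11; σ²_D = ((25−5)/6)² = 11.111
te_E = (3 + 4·6 + 9)/6 = 36/6 = 6; σ²_E = ((9−3)/6)² = 1.000
te_F = (11 + 4·13 + 21)/6 = 84/6 = 14; σ²_F = ((21−11)/6)² = 2.778
te_G = (7 + 4·11 + 15)/6 = 66/6 = 11; σ²_G = ((15−7)/6)² = 1.778
te_H = (1 + 4·2 + 3)/6 = 12/6 = 2; σ²_H = ((3−1)/6)² = 0.111
te_I = (3 + 4·7 + 11)/6 = 42/6 = 7; σ²_I = ((11−3)/6)² = 1.778

Forward pass:
ES_A = 0; EF_A = 12
ES_B = 0; EF_B = 11
ES_C = max(EF_A=12, EF_B=11) = 12; EF_C = 12+14 = 26
ES_D = max(EF_B=11, EF_C=26) = 26; EF_D = 26+11 = 37
ES_E = 11; EF_E = 11+6 = 17
ES_F = 26; EF_F = 26+14 = 40
ES_G = 40; EF_G = 40+11 = 51
ES_H = max(EF_B=11, EF_C=26) = 26; EF_H = 26+2 = 28
ES_I = max(EF_D=37, EF_E=17, EF_G=51, EF_H=28) = 51; EF_I = 51+7 = 58
Expected project duration μ = 58 days. Critical path: A → C → F → G → I.

Variance along critical path = 4.000 + 0.444 + 2.778 + 1.778 + 1.778 = 10.778; σ = 3.283 days.
D = μ + z·σ = 58 + 1.645·3.283 = 63.4 days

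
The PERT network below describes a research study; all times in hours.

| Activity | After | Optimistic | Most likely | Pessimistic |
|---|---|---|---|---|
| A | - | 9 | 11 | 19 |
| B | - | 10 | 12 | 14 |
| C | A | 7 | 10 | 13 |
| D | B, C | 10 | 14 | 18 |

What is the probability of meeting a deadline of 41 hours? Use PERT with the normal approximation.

te_A = (9 + 4·11 + 19)/6 = 72/6 = 12; σ²_A = ((19−9)/6)² = 2.778
te_B = (10 + 4·12 + 14)/6 = 72/6 = 12; σ²_B = ((14−10)/6)² = 0.444
te_C = (7 + 4·10 + 13)/6 = 60/6 = 10; σ²_C = ((13−7)/6)² = 1.000
te_D = (10 + 4·14 + 18)/6 = 84/6 = 14; σ²_D = ((18−10)/6)² = 1.778

Forward pass:
ES_A = 0; EF_A = 12
ES_B = 0; EF_B = 12
ES_C = 12; EF_C = 12+10 = 22
ES_D = max(EF_B=12, EF_C=22) = 22; EF_D = 22+14 = 36
Expected project duration μ = 36 hours. Critical path: A → C → D.

Variance along critical path = 2.778 + 1.000 + 1.778 = 5.556; σ = √5.556 = 2.357 hours.
Z = (41 − 36) / 2.357 = 2.121
P(T ≤ 41) = Φ(2.121) ≈ 0.983

0.983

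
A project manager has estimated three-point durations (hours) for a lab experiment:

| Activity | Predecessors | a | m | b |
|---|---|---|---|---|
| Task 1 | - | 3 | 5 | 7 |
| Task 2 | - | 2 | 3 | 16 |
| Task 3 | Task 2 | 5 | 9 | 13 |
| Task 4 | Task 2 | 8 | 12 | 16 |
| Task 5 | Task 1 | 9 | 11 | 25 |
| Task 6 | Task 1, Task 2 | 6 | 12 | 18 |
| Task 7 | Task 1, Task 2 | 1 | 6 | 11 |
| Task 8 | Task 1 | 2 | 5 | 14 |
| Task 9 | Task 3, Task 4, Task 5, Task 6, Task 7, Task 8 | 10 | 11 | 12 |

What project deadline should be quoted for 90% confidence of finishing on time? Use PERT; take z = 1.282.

32.5 hours

te_Task 1 = (3 + 4·5 + 7)/6 = 30/6 = 5; σ²_Task 1 = ((7−3)/6)² = 0.444
te_Task 2 = (2 + 4·3 + 16)/6 = 30/6 = 5; σ²_Task 2 = ((16−2)/6)² = 5.444
te_Task 3 = (5 + 4·9 + 13)/6 = 54/6 = 9; σ²_Task 3 = ((13−5)/6)² = 1.778
te_Task 4 = (8 + 4·12 + 16)/6 = 72/6 = 12; σ²_Task 4 = ((16−8)/6)² = 1.778
te_Task 5 = (9 + 4·11 + 25)/6 = 78/6 = 13; σ²_Task 5 = ((25−9)/6)² = 7.111
te_Task 6 = (6 + 4·12 + 18)/6 = 72/6 = 12; σ²_Task 6 = ((18−6)/6)² = 4.000
te_Task 7 = (1 + 4·6 + 11)/6 = 36/6 = 6; σ²_Task 7 = ((11−1)/6)² = 2.778
te_Task 8 = (2 + 4·5 + 14)/6 = 36/6 = 6; σ²_Task 8 = ((14−2)/6)² = 4.000
te_Task 9 = (10 + 4·11 + 12)/6 = 66/6 = 11; σ²_Task 9 = ((12−10)/6)² = 0.111

Forward pass:
ES_Task 1 = 0; EF_Task 1 = 5
ES_Task 2 = 0; EF_Task 2 = 5
ES_Task 3 = 5; EF_Task 3 = 5+9 = 14
ES_Task 4 = 5; EF_Task 4 = 5+12 = 17
ES_Task 5 = 5; EF_Task 5 = 5+13 = 18
ES_Task 6 = max(EF_Task 1=5, EF_Task 2=5) = 5; EF_Task 6 = 5+12 = 17
ES_Task 7 = max(EF_Task 1=5, EF_Task 2=5) = 5; EF_Task 7 = 5+6 = 11
ES_Task 8 = 5; EF_Task 8 = 5+6 = 11
ES_Task 9 = max(EF_Task 3=14, EF_Task 4=17, EF_Task 5=18, EF_Task 6=17, EF_Task 7=11, EF_Task 8=11) = 18; EF_Task 9 = 18+11 = 29
Expected project duration μ = 29 hours. Critical path: Task 1 → Task 5 → Task 9.

Variance along critical path = 0.444 + 7.111 + 0.111 = 7.667; σ = 2.769 hours.
D = μ + z·σ = 29 + 1.282·2.769 = 32.5 hours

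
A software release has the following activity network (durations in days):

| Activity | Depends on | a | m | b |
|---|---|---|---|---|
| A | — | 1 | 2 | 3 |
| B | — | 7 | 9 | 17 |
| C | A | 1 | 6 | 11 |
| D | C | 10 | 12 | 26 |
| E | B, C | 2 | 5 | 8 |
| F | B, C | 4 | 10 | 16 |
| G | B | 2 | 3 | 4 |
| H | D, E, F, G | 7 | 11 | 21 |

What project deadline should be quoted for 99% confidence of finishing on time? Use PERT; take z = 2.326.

te_A = (1 + 4·2 + 3)/6 = 12/6 = 2; σ²_A = ((3−1)/6)² = 0.111
te_B = (7 + 4·9 + 17)/6 = 60/6 = 10; σ²_B = ((17−7)/6)² = 2.778
te_C = (1 + 4·6 + 11)/6 = 36/6 = 6; σ²_C = ((11−1)/6)² = 2.778
te_D = (10 + 4·12 + 26)/6 = 84/6 = 14; σ²_D = ((26−10)/6)² = 7.111
te_E = (2 + 4·5 + 8)/6 = 30/6 = 5; σ²_E = ((8−2)/6)² = 1.000
te_F = (4 + 4·10 + 16)/6 = 60/6 = 10; σ²_F = ((16−4)/6)² = 4.000
te_G = (2 + 4·3 + 4)/6 = 18/6 = 3; σ²_G = ((4−2)/6)² = 0.111
te_H = (7 + 4·11 + 21)/6 = 72/6 = 12; σ²_H = ((21−7)/6)² = 5.444

Forward pass:
ES_A = 0; EF_A = 2
ES_B = 0; EF_B = 10
ES_C = 2; EF_C = 2+6 = 8
ES_D = 8; EF_D = 8+14 = 22
ES_E = max(EF_B=10, EF_C=8) = 10; EF_E = 10+5 = 15
ES_F = max(EF_B=10, EF_C=8) = 10; EF_F = 10+10 = 20
ES_G = 10; EF_G = 10+3 = 13
ES_H = max(EF_D=22, EF_E=15, EF_F=20, EF_G=13) = 22; EF_H = 22+12 = 34
Expected project duration μ = 34 days. Critical path: A → C → D → H.

Variance along critical path = 0.111 + 2.778 + 7.111 + 5.444 = 15.444; σ = 3.930 days.
D = μ + z·σ = 34 + 2.326·3.930 = 43.1 days

43.1 days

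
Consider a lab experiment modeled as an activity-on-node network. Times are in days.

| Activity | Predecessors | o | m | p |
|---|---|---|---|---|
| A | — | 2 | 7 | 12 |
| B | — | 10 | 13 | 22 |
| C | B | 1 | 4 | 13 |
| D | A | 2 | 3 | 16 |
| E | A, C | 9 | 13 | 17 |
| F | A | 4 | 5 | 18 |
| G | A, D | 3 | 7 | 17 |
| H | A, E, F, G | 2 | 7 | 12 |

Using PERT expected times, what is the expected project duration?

te_A = (2 + 4·7 + 12)/6 = 42/6 = 7
te_B = (10 + 4·13 + 22)/6 = 84/6 = 14
te_C = (1 + 4·4 + 13)/6 = 30/6 = 5
te_D = (2 + 4·3 + 16)/6 = 30/6 = 5
te_E = (9 + 4·13 + 17)/6 = 78/6 = 13
te_F = (4 + 4·5 + 18)/6 = 42/6 = 7
te_G = (3 + 4·7 + 17)/6 = 48/6 = 8
te_H = (2 + 4·7 + 12)/6 = 42/6 = 7

Forward pass:
ES_A = 0; EF_A = 7
ES_B = 0; EF_B = 14
ES_C = 14; EF_C = 14+5 = 19
ES_D = 7; EF_D = 7+5 = 12
ES_E = max(EF_A=7, EF_C=19) = 19; EF_E = 19+13 = 32
ES_F = 7; EF_F = 7+7 = 14
ES_G = max(EF_A=7, EF_D=12) = 12; EF_G = 12+8 = 20
ES_H = max(EF_A=7, EF_E=32, EF_F=14, EF_G=20) = 32; EF_H = 32+7 = 39
Expected project duration μ = 39 days. Critical path: B → C → E → H.

39 days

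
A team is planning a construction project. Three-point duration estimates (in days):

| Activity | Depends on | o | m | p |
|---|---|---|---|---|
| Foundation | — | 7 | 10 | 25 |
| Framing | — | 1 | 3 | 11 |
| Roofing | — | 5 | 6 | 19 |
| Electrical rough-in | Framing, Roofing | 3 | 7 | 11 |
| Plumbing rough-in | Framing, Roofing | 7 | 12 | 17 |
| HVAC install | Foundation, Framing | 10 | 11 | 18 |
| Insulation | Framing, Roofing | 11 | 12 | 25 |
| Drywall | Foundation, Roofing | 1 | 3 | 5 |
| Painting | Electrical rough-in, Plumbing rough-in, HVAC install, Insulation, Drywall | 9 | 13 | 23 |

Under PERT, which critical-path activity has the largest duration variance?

Foundation

te_Foundation = (7 + 4·10 + 25)/6 = 72/6 = 12; σ²_Foundation = ((25−7)/6)² = 9.000
te_Framing = (1 + 4·3 + 11)/6 = 24/6 = 4; σ²_Framing = ((11−1)/6)² = 2.778
te_Roofing = (5 + 4·6 + 19)/6 = 48/6 = 8; σ²_Roofing = ((19−5)/6)² = 5.444
te_Electrical rough-in = (3 + 4·7 + 11)/6 = 42/6 = 7; σ²_Electrical rough-in = ((11−3)/6)² = 1.778
te_Plumbing rough-in = (7 + 4·12 + 17)/6 = 72/6 = 12; σ²_Plumbing rough-in = ((17−7)/6)² = 2.778
te_HVAC install = (10 + 4·11 + 18)/6 = 72/6 = 12; σ²_HVAC install = ((18−10)/6)² = 1.778
te_Insulation = (11 + 4·12 + 25)/6 = 84/6 = 14; σ²_Insulation = ((25−11)/6)² = 5.444
te_Drywall = (1 + 4·3 + 5)/6 = 18/6 = 3; σ²_Drywall = ((5−1)/6)² = 0.444
te_Painting = (9 + 4·13 + 23)/6 = 84/6 = 14; σ²_Painting = ((23−9)/6)² = 5.444

Forward pass:
ES_Foundation = 0; EF_Foundation = 12
ES_Framing = 0; EF_Framing = 4
ES_Roofing = 0; EF_Roofing = 8
ES_Electrical rough-in = max(EF_Framing=4, EF_Roofing=8) = 8; EF_Electrical rough-in = 8+7 = 15
ES_Plumbing rough-in = max(EF_Framing=4, EF_Roofing=8) = 8; EF_Plumbing rough-in = 8+12 = 20
ES_HVAC install = max(EF_Foundation=12, EF_Framing=4) = 12; EF_HVAC install = 12+12 = 24
ES_Insulation = max(EF_Framing=4, EF_Roofing=8) = 8; EF_Insulation = 8+14 = 22
ES_Drywall = max(EF_Foundation=12, EF_Roofing=8) = 12; EF_Drywall = 12+3 = 15
ES_Painting = max(EF_Electrical rough-in=15, EF_Plumbing rough-in=20, EF_HVAC install=24, EF_Insulation=22, EF_Drywall=15) = 24; EF_Painting = 24+14 = 38
Expected project duration μ = 38 days. Critical path: Foundation → HVAC install → Painting.

Variances on critical path: σ²_Foundation=9.000, σ²_HVAC install=1.778, σ²_Painting=5.444.
Largest is σ²_Foundation = 9.000.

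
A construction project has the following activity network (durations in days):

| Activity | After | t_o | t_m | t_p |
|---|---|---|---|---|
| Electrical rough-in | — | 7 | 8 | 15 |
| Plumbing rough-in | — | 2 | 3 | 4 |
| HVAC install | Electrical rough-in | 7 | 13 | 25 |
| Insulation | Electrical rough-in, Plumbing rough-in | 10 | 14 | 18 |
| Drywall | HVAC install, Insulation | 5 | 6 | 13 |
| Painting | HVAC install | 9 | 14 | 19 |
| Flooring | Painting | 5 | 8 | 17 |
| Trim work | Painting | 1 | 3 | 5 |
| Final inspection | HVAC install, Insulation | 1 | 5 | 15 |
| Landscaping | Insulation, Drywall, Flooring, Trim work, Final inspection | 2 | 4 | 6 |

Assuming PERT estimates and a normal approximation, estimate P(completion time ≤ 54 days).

te_Electrical rough-in = (7 + 4·8 + 15)/6 = 54/6 = 9; σ²_Electrical rough-in = ((15−7)/6)² = 1.778
te_Plumbing rough-in = (2 + 4·3 + 4)/6 = 18/6 = 3; σ²_Plumbing rough-in = ((4−2)/6)² = 0.111
te_HVAC install = (7 + 4·13 + 25)/6 = 84/6 = 14; σ²_HVAC install = ((25−7)/6)² = 9.000
te_Insulation = (10 + 4·14 + 18)/6 = 84/6 = 14; σ²_Insulation = ((18−10)/6)² = 1.778
te_Drywall = (5 + 4·6 + 13)/6 = 42/6 = 7; σ²_Drywall = ((13−5)/6)² = 1.778
te_Painting = (9 + 4·14 + 19)/6 = 84/6 = 14; σ²_Painting = ((19−9)/6)² = 2.778
te_Flooring = (5 + 4·8 + 17)/6 = 54/6 = 9; σ²_Flooring = ((17−5)/6)² = 4.000
te_Trim work = (1 + 4·3 + 5)/6 = 18/6 = 3; σ²_Trim work = ((5−1)/6)² = 0.444
te_Final inspection = (1 + 4·5 + 15)/6 = 36/6 = 6; σ²_Final inspection = ((15−1)/6)² = 5.444
te_Landscaping = (2 + 4·4 + 6)/6 = 24/6 = 4; σ²_Landscaping = ((6−2)/6)² = 0.444

Forward pass:
ES_Electrical rough-in = 0; EF_Electrical rough-in = 9
ES_Plumbing rough-in = 0; EF_Plumbing rough-in = 3
ES_HVAC install = 9; EF_HVAC install = 9+14 = 23
ES_Insulation = max(EF_Electrical rough-in=9, EF_Plumbing rough-in=3) = 9; EF_Insulation = 9+14 = 23
ES_Drywall = max(EF_HVAC install=23, EF_Insulation=23) = 23; EF_Drywall = 23+7 = 30
ES_Painting = 23; EF_Painting = 23+14 = 37
ES_Flooring = 37; EF_Flooring = 37+9 = 46
ES_Trim work = 37; EF_Trim work = 37+3 = 40
ES_Final inspection = max(EF_HVAC install=23, EF_Insulation=23) = 23; EF_Final inspection = 23+6 = 29
ES_Landscaping = max(EF_Insulation=23, EF_Drywall=30, EF_Flooring=46, EF_Trim work=40, EF_Final inspection=29) = 46; EF_Landscaping = 46+4 = 50
Expected project duration μ = 50 days. Critical path: Electrical rough-in → HVAC install → Painting → Flooring → Landscaping.

Variance along critical path = 1.778 + 9.000 + 2.778 + 4.000 + 0.444 = 18.000; σ = √18.000 = 4.243 days.
Z = (54 − 50) / 4.243 = 0.943
P(T ≤ 54) = Φ(0.943) ≈ 0.827

0.827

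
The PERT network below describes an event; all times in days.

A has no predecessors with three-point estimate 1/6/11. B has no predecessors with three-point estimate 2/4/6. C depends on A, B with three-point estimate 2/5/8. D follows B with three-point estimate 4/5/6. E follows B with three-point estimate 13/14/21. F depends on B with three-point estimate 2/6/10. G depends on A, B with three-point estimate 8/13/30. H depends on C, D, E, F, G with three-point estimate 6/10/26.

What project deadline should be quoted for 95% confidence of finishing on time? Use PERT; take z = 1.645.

41.6 days

te_A = (1 + 4·6 + 11)/6 = 36/6 = 6; σ²_A = ((11−1)/6)² = 2.778
te_B = (2 + 4·4 + 6)/6 = 24/6 = 4; σ²_B = ((6−2)/6)² = 0.444
te_C = (2 + 4·5 + 8)/6 = 30/6 = 5; σ²_C = ((8−2)/6)² = 1.000
te_D = (4 + 4·5 + 6)/6 = 30/6 = 5; σ²_D = ((6−4)/6)² = 0.111
te_E = (13 + 4·14 + 21)/6 = 90/6 = 15; σ²_E = ((21−13)/6)² = 1.778
te_F = (2 + 4·6 + 10)/6 = 36/6 = 6; σ²_F = ((10−2)/6)² = 1.778
te_G = (8 + 4·13 + 30)/6 = 90/6 = 15; σ²_G = ((30−8)/6)² = 13.444
te_H = (6 + 4·10 + 26)/6 = 72/6 = 12; σ²_H = ((26−6)/6)² = 11.111

Forward pass:
ES_A = 0; EF_A = 6
ES_B = 0; EF_B = 4
ES_C = max(EF_A=6, EF_B=4) = 6; EF_C = 6+5 = 11
ES_D = 4; EF_D = 4+5 = 9
ES_E = 4; EF_E = 4+15 = 19
ES_F = 4; EF_F = 4+6 = 10
ES_G = max(EF_A=6, EF_B=4) = 6; EF_G = 6+15 = 21
ES_H = max(EF_C=11, EF_D=9, EF_E=19, EF_F=10, EF_G=21) = 21; EF_H = 21+12 = 33
Expected project duration μ = 33 days. Critical path: A → G → H.

Variance along critical path = 2.778 + 13.444 + 11.111 = 27.333; σ = 5.228 days.
D = μ + z·σ = 33 + 1.645·5.228 = 41.6 days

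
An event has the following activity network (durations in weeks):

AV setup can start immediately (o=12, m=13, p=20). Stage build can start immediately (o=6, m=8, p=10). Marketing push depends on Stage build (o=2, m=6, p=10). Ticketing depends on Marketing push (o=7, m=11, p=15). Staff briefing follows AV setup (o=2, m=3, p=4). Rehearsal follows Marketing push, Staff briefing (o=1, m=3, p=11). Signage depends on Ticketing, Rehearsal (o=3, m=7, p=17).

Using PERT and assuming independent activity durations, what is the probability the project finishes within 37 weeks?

0.903

te_AV setup = (12 + 4·13 + 20)/6 = 84/6 = 14; σ²_AV setup = ((20−12)/6)² = 1.778
te_Stage build = (6 + 4·8 + 10)/6 = 48/6 = 8; σ²_Stage build = ((10−6)/6)² = 0.444
te_Marketing push = (2 + 4·6 + 10)/6 = 36/6 = 6; σ²_Marketing push = ((10−2)/6)² = 1.778
te_Ticketing = (7 + 4·11 + 15)/6 = 66/6 = 11; σ²_Ticketing = ((15−7)/6)² = 1.778
te_Staff briefing = (2 + 4·3 + 4)/6 = 18/6 = 3; σ²_Staff briefing = ((4−2)/6)² = 0.111
te_Rehearsal = (1 + 4·3 + 11)/6 = 24/6 = 4; σ²_Rehearsal = ((11−1)/6)² = 2.778
te_Signage = (3 + 4·7 + 17)/6 = 48/6 = 8; σ²_Signage = ((17−3)/6)² = 5.444

Forward pass:
ES_AV setup = 0; EF_AV setup = 14
ES_Stage build = 0; EF_Stage build = 8
ES_Marketing push = 8; EF_Marketing push = 8+6 = 14
ES_Ticketing = 14; EF_Ticketing = 14+11 = 25
ES_Staff briefing = 14; EF_Staff briefing = 14+3 = 17
ES_Rehearsal = max(EF_Marketing push=14, EF_Staff briefing=17) = 17; EF_Rehearsal = 17+4 = 21
ES_Signage = max(EF_Ticketing=25, EF_Rehearsal=21) = 25; EF_Signage = 25+8 = 33
Expected project duration μ = 33 weeks. Critical path: Stage build → Marketing push → Ticketing → Signage.

Variance along critical path = 0.444 + 1.778 + 1.778 + 5.444 = 9.444; σ = √9.444 = 3.073 weeks.
Z = (37 − 33) / 3.073 = 1.302
P(T ≤ 37) = Φ(1.302) ≈ 0.903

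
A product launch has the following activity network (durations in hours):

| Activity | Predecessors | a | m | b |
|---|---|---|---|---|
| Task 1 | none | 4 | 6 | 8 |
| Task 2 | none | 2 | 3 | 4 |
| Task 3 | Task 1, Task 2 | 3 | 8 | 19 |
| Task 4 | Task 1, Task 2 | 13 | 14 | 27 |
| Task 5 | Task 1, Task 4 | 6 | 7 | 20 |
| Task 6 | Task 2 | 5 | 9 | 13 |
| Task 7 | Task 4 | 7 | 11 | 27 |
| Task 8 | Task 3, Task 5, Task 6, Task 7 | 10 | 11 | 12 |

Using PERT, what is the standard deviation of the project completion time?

4.14 hours

te_Task 1 = (4 + 4·6 + 8)/6 = 36/6 = 6; σ²_Task 1 = ((8−4)/6)² = 0.444
te_Task 2 = (2 + 4·3 + 4)/6 = 18/6 = 3; σ²_Task 2 = ((4−2)/6)² = 0.111
te_Task 3 = (3 + 4·8 + 19)/6 = 54/6 = 9; σ²_Task 3 = ((19−3)/6)² = 7.111
te_Task 4 = (13 + 4·14 + 27)/6 = 96/6 = 16; σ²_Task 4 = ((27−13)/6)² = 5.444
te_Task 5 = (6 + 4·7 + 20)/6 = 54/6 = 9; σ²_Task 5 = ((20−6)/6)² = 5.444
te_Task 6 = (5 + 4·9 + 13)/6 = 54/6 = 9; σ²_Task 6 = ((13−5)/6)² = 1.778
te_Task 7 = (7 + 4·11 + 27)/6 = 78/6 = 13; σ²_Task 7 = ((27−7)/6)² = 11.111
te_Task 8 = (10 + 4·11 + 12)/6 = 66/6 = 11; σ²_Task 8 = ((12−10)/6)² = 0.111

Forward pass:
ES_Task 1 = 0; EF_Task 1 = 6
ES_Task 2 = 0; EF_Task 2 = 3
ES_Task 3 = max(EF_Task 1=6, EF_Task 2=3) = 6; EF_Task 3 = 6+9 = 15
ES_Task 4 = max(EF_Task 1=6, EF_Task 2=3) = 6; EF_Task 4 = 6+16 = 22
ES_Task 5 = max(EF_Task 1=6, EF_Task 4=22) = 22; EF_Task 5 = 22+9 = 31
ES_Task 6 = 3; EF_Task 6 = 3+9 = 12
ES_Task 7 = 22; EF_Task 7 = 22+13 = 35
ES_Task 8 = max(EF_Task 3=15, EF_Task 5=31, EF_Task 6=12, EF_Task 7=35) = 35; EF_Task 8 = 35+11 = 46
Expected project duration μ = 46 hours. Critical path: Task 1 → Task 4 → Task 7 → Task 8.

Variance along critical path = 0.444 + 5.444 + 11.111 + 0.111 = 17.111
σ = √17.111 = 4.137 hours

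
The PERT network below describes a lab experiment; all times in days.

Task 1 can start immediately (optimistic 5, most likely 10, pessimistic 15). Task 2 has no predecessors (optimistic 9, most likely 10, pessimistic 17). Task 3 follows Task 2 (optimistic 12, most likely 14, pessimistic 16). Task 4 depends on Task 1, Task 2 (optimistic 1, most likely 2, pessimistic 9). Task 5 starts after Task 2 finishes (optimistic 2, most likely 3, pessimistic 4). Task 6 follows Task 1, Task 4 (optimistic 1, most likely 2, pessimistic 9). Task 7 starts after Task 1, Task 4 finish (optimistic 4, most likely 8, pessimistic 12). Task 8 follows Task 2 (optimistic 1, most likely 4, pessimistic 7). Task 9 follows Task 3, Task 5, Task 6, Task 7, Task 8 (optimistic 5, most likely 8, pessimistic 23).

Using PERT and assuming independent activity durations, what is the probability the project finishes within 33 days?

0.275

te_Task 1 = (5 + 4·10 + 15)/6 = 60/6 = 10; σ²_Task 1 = ((15−5)/6)² = 2.778
te_Task 2 = (9 + 4·10 + 17)/6 = 66/6 = 11; σ²_Task 2 = ((17−9)/6)² = 1.778
te_Task 3 = (12 + 4·14 + 16)/6 = 84/6 = 14; σ²_Task 3 = ((16−12)/6)² = 0.444
te_Task 4 = (1 + 4·2 + 9)/6 = 18/6 = 3; σ²_Task 4 = ((9−1)/6)² = 1.778
te_Task 5 = (2 + 4·3 + 4)/6 = 18/6 = 3; σ²_Task 5 = ((4−2)/6)² = 0.111
te_Task 6 = (1 + 4·2 + 9)/6 = 18/6 = 3; σ²_Task 6 = ((9−1)/6)² = 1.778
te_Task 7 = (4 + 4·8 + 12)/6 = 48/6 = 8; σ²_Task 7 = ((12−4)/6)² = 1.778
te_Task 8 = (1 + 4·4 + 7)/6 = 24/6 = 4; σ²_Task 8 = ((7−1)/6)² = 1.000
te_Task 9 = (5 + 4·8 + 23)/6 = 60/6 = 10; σ²_Task 9 = ((23−5)/6)² = 9.000

Forward pass:
ES_Task 1 = 0; EF_Task 1 = 10
ES_Task 2 = 0; EF_Task 2 = 11
ES_Task 3 = 11; EF_Task 3 = 11+14 = 25
ES_Task 4 = max(EF_Task 1=10, EF_Task 2=11) = 11; EF_Task 4 = 11+3 = 14
ES_Task 5 = 11; EF_Task 5 = 11+3 = 14
ES_Task 6 = max(EF_Task 1=10, EF_Task 4=14) = 14; EF_Task 6 = 14+3 = 17
ES_Task 7 = max(EF_Task 1=10, EF_Task 4=14) = 14; EF_Task 7 = 14+8 = 22
ES_Task 8 = 11; EF_Task 8 = 11+4 = 15
ES_Task 9 = max(EF_Task 3=25, EF_Task 5=14, EF_Task 6=17, EF_Task 7=22, EF_Task 8=15) = 25; EF_Task 9 = 25+10 = 35
Expected project duration μ = 35 days. Critical path: Task 2 → Task 3 → Task 9.

Variance along critical path = 1.778 + 0.444 + 9.000 = 11.222; σ = √11.222 = 3.350 days.
Z = (33 − 35) / 3.350 = -0.597
P(T ≤ 33) = Φ(-0.597) ≈ 0.275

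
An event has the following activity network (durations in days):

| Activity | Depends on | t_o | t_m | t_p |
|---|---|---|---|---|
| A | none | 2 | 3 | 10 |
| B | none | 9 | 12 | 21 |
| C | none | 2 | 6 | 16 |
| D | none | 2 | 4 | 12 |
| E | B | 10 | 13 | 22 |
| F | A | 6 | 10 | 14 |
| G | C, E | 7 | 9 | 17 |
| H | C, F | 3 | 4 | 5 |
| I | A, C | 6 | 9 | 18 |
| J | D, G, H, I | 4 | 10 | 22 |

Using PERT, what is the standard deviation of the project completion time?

4.45 days

te_A = (2 + 4·3 + 10)/6 = 24/6 = 4; σ²_A = ((10−2)/6)² = 1.778
te_B = (9 + 4·12 + 21)/6 = 78/6 = 13; σ²_B = ((21−9)/6)² = 4.000
te_C = (2 + 4·6 + 16)/6 = 42/6 = 7; σ²_C = ((16−2)/6)² = 5.444
te_D = (2 + 4·4 + 12)/6 = 30/6 = 5; σ²_D = ((12−2)/6)² = 2.778
te_E = (10 + 4·13 + 22)/6 = 84/6 = 14; σ²_E = ((22−10)/6)² = 4.000
te_F = (6 + 4·10 + 14)/6 = 60/6 = 10; σ²_F = ((14−6)/6)² = 1.778
te_G = (7 + 4·9 + 17)/6 = 60/6 = 10; σ²_G = ((17−7)/6)² = 2.778
te_H = (3 + 4·4 + 5)/6 = 24/6 = 4; σ²_H = ((5−3)/6)² = 0.111
te_I = (6 + 4·9 + 18)/6 = 60/6 = 10; σ²_I = ((18−6)/6)² = 4.000
te_J = (4 + 4·10 + 22)/6 = 66/6 = 11; σ²_J = ((22−4)/6)² = 9.000

Forward pass:
ES_A = 0; EF_A = 4
ES_B = 0; EF_B = 13
ES_C = 0; EF_C = 7
ES_D = 0; EF_D = 5
ES_E = 13; EF_E = 13+14 = 27
ES_F = 4; EF_F = 4+10 = 14
ES_G = max(EF_C=7, EF_E=27) = 27; EF_G = 27+10 = 37
ES_H = max(EF_C=7, EF_F=14) = 14; EF_H = 14+4 = 18
ES_I = max(EF_A=4, EF_C=7) = 7; EF_I = 7+10 = 17
ES_J = max(EF_D=5, EF_G=37, EF_H=18, EF_I=17) = 37; EF_J = 37+11 = 48
Expected project duration μ = 48 days. Critical path: B → E → G → J.

Variance along critical path = 4.000 + 4.000 + 2.778 + 9.000 = 19.778
σ = √19.778 = 4.447 days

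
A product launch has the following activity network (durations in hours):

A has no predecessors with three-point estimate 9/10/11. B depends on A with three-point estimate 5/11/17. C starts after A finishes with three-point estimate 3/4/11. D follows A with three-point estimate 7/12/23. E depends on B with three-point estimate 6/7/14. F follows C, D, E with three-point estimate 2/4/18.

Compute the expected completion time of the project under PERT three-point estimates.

35 hours

te_A = (9 + 4·10 + 11)/6 = 60/6 = 10
te_B = (5 + 4·11 + 17)/6 = 66/6 = 11
te_C = (3 + 4·4 + 11)/6 = 30/6 = 5
te_D = (7 + 4·12 + 23)/6 = 78/6 = 13
te_E = (6 + 4·7 + 14)/6 = 48/6 = 8
te_F = (2 + 4·4 + 18)/6 = 36/6 = 6

Forward pass:
ES_A = 0; EF_A = 10
ES_B = 10; EF_B = 10+11 = 21
ES_C = 10; EF_C = 10+5 = 15
ES_D = 10; EF_D = 10+13 = 23
ES_E = 21; EF_E = 21+8 = 29
ES_F = max(EF_C=15, EF_D=23, EF_E=29) = 29; EF_F = 29+6 = 35
Expected project duration μ = 35 hours. Critical path: A → B → E → F.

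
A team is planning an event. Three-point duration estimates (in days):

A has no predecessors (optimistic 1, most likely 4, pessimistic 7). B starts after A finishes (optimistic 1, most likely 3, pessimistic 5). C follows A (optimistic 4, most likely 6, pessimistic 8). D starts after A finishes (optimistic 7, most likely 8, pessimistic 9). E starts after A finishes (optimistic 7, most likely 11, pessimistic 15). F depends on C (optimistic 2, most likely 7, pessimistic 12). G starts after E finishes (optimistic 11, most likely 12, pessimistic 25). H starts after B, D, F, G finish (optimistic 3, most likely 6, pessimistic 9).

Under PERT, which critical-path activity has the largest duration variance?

te_A = (1 + 4·4 + 7)/6 = 24/6 = 4; σ²_A = ((7−1)/6)² = 1.000
te_B = (1 + 4·3 + 5)/6 = 18/6 = 3; σ²_B = ((5−1)/6)² = 0.444
te_C = (4 + 4·6 + 8)/6 = 36/6 = 6; σ²_C = ((8−4)/6)² = 0.444
te_D = (7 + 4·8 + 9)/6 = 48/6 = 8; σ²_D = ((9−7)/6)² = 0.111
te_E = (7 + 4·11 + 15)/6 = 66/6 = 11; σ²_E = ((15−7)/6)² = 1.778
te_F = (2 + 4·7 + 12)/6 = 42/6 = 7; σ²_F = ((12−2)/6)² = 2.778
te_G = (11 + 4·12 + 25)/6 = 84/6 = 14; σ²_G = ((25−11)/6)² = 5.444
te_H = (3 + 4·6 + 9)/6 = 36/6 = 6; σ²_H = ((9−3)/6)² = 1.000

Forward pass:
ES_A = 0; EF_A = 4
ES_B = 4; EF_B = 4+3 = 7
ES_C = 4; EF_C = 4+6 = 10
ES_D = 4; EF_D = 4+8 = 12
ES_E = 4; EF_E = 4+11 = 15
ES_F = 10; EF_F = 10+7 = 17
ES_G = 15; EF_G = 15+14 = 29
ES_H = max(EF_B=7, EF_D=12, EF_F=17, EF_G=29) = 29; EF_H = 29+6 = 35
Expected project duration μ = 35 days. Critical path: A → E → G → H.

Variances on critical path: σ²_A=1.000, σ²_E=1.778, σ²_G=5.444, σ²_H=1.000.
Largest is σ²_G = 5.444.

G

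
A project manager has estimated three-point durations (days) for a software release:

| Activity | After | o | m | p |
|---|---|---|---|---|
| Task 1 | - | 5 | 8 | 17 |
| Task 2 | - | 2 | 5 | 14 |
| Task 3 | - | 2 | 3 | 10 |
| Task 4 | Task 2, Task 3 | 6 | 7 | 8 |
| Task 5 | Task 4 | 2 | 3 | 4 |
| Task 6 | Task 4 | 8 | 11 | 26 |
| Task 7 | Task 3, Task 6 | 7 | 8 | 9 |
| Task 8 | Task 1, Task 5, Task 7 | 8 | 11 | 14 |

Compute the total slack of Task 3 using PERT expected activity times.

te_Task 1 = (5 + 4·8 + 17)/6 = 54/6 = 9
te_Task 2 = (2 + 4·5 + 14)/6 = 36/6 = 6
te_Task 3 = (2 + 4·3 + 10)/6 = 24/6 = 4
te_Task 4 = (6 + 4·7 + 8)/6 = 42/6 = 7
te_Task 5 = (2 + 4·3 + 4)/6 = 18/6 = 3
te_Task 6 = (8 + 4·11 + 26)/6 = 78/6 = 13
te_Task 7 = (7 + 4·8 + 9)/6 = 48/6 = 8
te_Task 8 = (8 + 4·11 + 14)/6 = 66/6 = 11

Forward pass:
ES_Task 1 = 0; EF_Task 1 = 9
ES_Task 2 = 0; EF_Task 2 = 6
ES_Task 3 = 0; EF_Task 3 = 4
ES_Task 4 = max(EF_Task 2=6, EF_Task 3=4) = 6; EF_Task 4 = 6+7 = 13
ES_Task 5 = 13; EF_Task 5 = 13+3 = 16
ES_Task 6 = 13; EF_Task 6 = 13+13 = 26
ES_Task 7 = max(EF_Task 3=4, EF_Task 6=26) = 26; EF_Task 7 = 26+8 = 34
ES_Task 8 = max(EF_Task 1=9, EF_Task 5=16, EF_Task 7=34) = 34; EF_Task 8 = 34+11 = 45
Expected project duration μ = 45 days. Critical path: Task 2 → Task 4 → Task 6 → Task 7 → Task 8.

Backward pass:
LF_Task 8 = 45; LS_Task 8 = 45−11 = 34
LF_Task 7 = LS_Task 8 = 34; LS_Task 7 = 34−8 = 26
LF_Task 6 = LS_Task 7 = 26; LS_Task 6 = 26−13 = 13
LF_Task 5 = LS_Task 8 = 34; LS_Task 5 = 34−3 = 31
LF_Task 4 = min(LS_Task 5=31, LS_Task 6=13) = 13; LS_Task 4 = 13−7 = 6
LF_Task 3 = min(LS_Task 4=6, LS_Task 7=26) = 6; LS_Task 3 = 6−4 = 2
LF_Task 2 = LS_Task 4 = 6; LS_Task 2 = 6−6 = 0
LF_Task 1 = LS_Task 8 = 34; LS_Task 1 = 34−9 = 25
Slack_Task 3 = LS_Task 3 − ES_Task 3 = 2 − 0 = 2

2 days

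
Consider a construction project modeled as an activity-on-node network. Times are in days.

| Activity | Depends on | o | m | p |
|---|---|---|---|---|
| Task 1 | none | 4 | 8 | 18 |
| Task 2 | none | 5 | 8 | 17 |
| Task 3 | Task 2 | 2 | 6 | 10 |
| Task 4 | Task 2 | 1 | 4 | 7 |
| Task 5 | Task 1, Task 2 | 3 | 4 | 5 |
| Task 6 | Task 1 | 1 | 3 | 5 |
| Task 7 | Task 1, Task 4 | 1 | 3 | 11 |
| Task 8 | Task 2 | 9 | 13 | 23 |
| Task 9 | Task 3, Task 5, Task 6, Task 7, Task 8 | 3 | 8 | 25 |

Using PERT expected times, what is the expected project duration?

te_Task 1 = (4 + 4·8 + 18)/6 = 54/6 = 9
te_Task 2 = (5 + 4·8 + 17)/6 = 54/6 = 9
te_Task 3 = (2 + 4·6 + 10)/6 = 36/6 = 6
te_Task 4 = (1 + 4·4 + 7)/6 = 24/6 = 4
te_Task 5 = (3 + 4·4 + 5)/6 = 24/6 = 4
te_Task 6 = (1 + 4·3 + 5)/6 = 18/6 = 3
te_Task 7 = (1 + 4·3 + 11)/6 = 24/6 = 4
te_Task 8 = (9 + 4·13 + 23)/6 = 84/6 = 14
te_Task 9 = (3 + 4·8 + 25)/6 = 60/6 = 10

Forward pass:
ES_Task 1 = 0; EF_Task 1 = 9
ES_Task 2 = 0; EF_Task 2 = 9
ES_Task 3 = 9; EF_Task 3 = 9+6 = 15
ES_Task 4 = 9; EF_Task 4 = 9+4 = 13
ES_Task 5 = max(EF_Task 1=9, EF_Task 2=9) = 9; EF_Task 5 = 9+4 = 13
ES_Task 6 = 9; EF_Task 6 = 9+3 = 12
ES_Task 7 = max(EF_Task 1=9, EF_Task 4=13) = 13; EF_Task 7 = 13+4 = 17
ES_Task 8 = 9; EF_Task 8 = 9+14 = 23
ES_Task 9 = max(EF_Task 3=15, EF_Task 5=13, EF_Task 6=12, EF_Task 7=17, EF_Task 8=23) = 23; EF_Task 9 = 23+10 = 33
Expected project duration μ = 33 days. Critical path: Task 2 → Task 8 → Task 9.

33 days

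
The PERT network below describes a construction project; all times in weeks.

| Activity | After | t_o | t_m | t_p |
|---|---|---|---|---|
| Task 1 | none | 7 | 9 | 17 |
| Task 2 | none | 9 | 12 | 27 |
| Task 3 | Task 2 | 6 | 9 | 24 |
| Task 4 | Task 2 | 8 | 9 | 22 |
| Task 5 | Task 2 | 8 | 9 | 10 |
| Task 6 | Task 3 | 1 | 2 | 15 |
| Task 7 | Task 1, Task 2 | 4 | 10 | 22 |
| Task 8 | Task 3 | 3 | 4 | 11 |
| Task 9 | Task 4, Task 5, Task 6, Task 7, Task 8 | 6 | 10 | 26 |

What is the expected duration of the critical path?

42 weeks

te_Task 1 = (7 + 4·9 + 17)/6 = 60/6 = 10
te_Task 2 = (9 + 4·12 + 27)/6 = 84/6 = 14
te_Task 3 = (6 + 4·9 + 24)/6 = 66/6 = 11
te_Task 4 = (8 + 4·9 + 22)/6 = 66/6 = 11
te_Task 5 = (8 + 4·9 + 10)/6 = 54/6 = 9
te_Task 6 = (1 + 4·2 + 15)/6 = 24/6 = 4
te_Task 7 = (4 + 4·10 + 22)/6 = 66/6 = 11
te_Task 8 = (3 + 4·4 + 11)/6 = 30/6 = 5
te_Task 9 = (6 + 4·10 + 26)/6 = 72/6 = 12

Forward pass:
ES_Task 1 = 0; EF_Task 1 = 10
ES_Task 2 = 0; EF_Task 2 = 14
ES_Task 3 = 14; EF_Task 3 = 14+11 = 25
ES_Task 4 = 14; EF_Task 4 = 14+11 = 25
ES_Task 5 = 14; EF_Task 5 = 14+9 = 23
ES_Task 6 = 25; EF_Task 6 = 25+4 = 29
ES_Task 7 = max(EF_Task 1=10, EF_Task 2=14) = 14; EF_Task 7 = 14+11 = 25
ES_Task 8 = 25; EF_Task 8 = 25+5 = 30
ES_Task 9 = max(EF_Task 4=25, EF_Task 5=23, EF_Task 6=29, EF_Task 7=25, EF_Task 8=30) = 30; EF_Task 9 = 30+12 = 42
Expected project duration μ = 42 weeks. Critical path: Task 2 → Task 3 → Task 8 → Task 9.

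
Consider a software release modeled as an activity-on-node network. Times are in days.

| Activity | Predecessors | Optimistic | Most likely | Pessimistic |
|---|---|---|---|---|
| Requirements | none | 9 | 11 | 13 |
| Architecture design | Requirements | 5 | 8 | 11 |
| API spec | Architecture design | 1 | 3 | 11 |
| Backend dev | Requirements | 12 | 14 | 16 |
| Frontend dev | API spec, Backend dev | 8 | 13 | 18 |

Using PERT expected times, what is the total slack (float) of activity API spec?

te_Requirements = (9 + 4·11 + 13)/6 = 66/6 = 11
te_Architecture design = (5 + 4·8 + 11)/6 = 48/6 = 8
te_API spec = (1 + 4·3 + 11)/6 = 24/6 = 4
te_Backend dev = (12 + 4·14 + 16)/6 = 84/6 = 14
te_Frontend dev = (8 + 4·13 + 18)/6 = 78/6 = 13

Forward pass:
ES_Requirements = 0; EF_Requirements = 11
ES_Architecture design = 11; EF_Architecture design = 11+8 = 19
ES_API spec = 19; EF_API spec = 19+4 = 23
ES_Backend dev = 11; EF_Backend dev = 11+14 = 25
ES_Frontend dev = max(EF_API spec=23, EF_Backend dev=25) = 25; EF_Frontend dev = 25+13 = 38
Expected project duration μ = 38 days. Critical path: Requirements → Backend dev → Frontend dev.

Backward pass:
LF_Frontend dev = 38; LS_Frontend dev = 38−13 = 25
LF_Backend dev = LS_Frontend dev = 25; LS_Backend dev = 25−14 = 11
LF_API spec = LS_Frontend dev = 25; LS_API spec = 25−4 = 21
LF_Architecture design = LS_API spec = 21; LS_Architecture design = 21−8 = 13
LF_Requirements = min(LS_Architecture design=13, LS_Backend dev=11) = 11; LS_Requirements = 11−11 = 0
Slack_API spec = LS_API spec − ES_API spec = 21 − 19 = 2

2 days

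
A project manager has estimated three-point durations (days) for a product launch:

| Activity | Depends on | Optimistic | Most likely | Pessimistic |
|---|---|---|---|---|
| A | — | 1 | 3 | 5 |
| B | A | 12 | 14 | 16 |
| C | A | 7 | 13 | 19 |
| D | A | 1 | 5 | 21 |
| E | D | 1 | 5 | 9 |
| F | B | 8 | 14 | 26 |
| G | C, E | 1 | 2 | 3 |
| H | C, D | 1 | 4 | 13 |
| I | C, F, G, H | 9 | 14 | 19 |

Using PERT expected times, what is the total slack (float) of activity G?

14 days

te_A = (1 + 4·3 + 5)/6 = 18/6 = 3
te_B = (12 + 4·14 + 16)/6 = 84/6 = 14
te_C = (7 + 4·13 + 19)/6 = 78/6 = 13
te_D = (1 + 4·5 + 21)/6 = 42/6 = 7
te_E = (1 + 4·5 + 9)/6 = 30/6 = 5
te_F = (8 + 4·14 + 26)/6 = 90/6 = 15
te_G = (1 + 4·2 + 3)/6 = 12/6 = 2
te_H = (1 + 4·4 + 13)/6 = 30/6 = 5
te_I = (9 + 4·14 + 19)/6 = 84/6 = 14

Forward pass:
ES_A = 0; EF_A = 3
ES_B = 3; EF_B = 3+14 = 17
ES_C = 3; EF_C = 3+13 = 16
ES_D = 3; EF_D = 3+7 = 10
ES_E = 10; EF_E = 10+5 = 15
ES_F = 17; EF_F = 17+15 = 32
ES_G = max(EF_C=16, EF_E=15) = 16; EF_G = 16+2 = 18
ES_H = max(EF_C=16, EF_D=10) = 16; EF_H = 16+5 = 21
ES_I = max(EF_C=16, EF_F=32, EF_G=18, EF_H=21) = 32; EF_I = 32+14 = 46
Expected project duration μ = 46 days. Critical path: A → B → F → I.

Backward pass:
LF_I = 46; LS_I = 46−14 = 32
LF_H = LS_I = 32; LS_H = 32−5 = 27
LF_G = LS_I = 32; LS_G = 32−2 = 30
LF_F = LS_I = 32; LS_F = 32−15 = 17
LF_E = LS_G = 30; LS_E = 30−5 = 25
LF_D = min(LS_E=25, LS_H=27) = 25; LS_D = 25−7 = 18
LF_C = min(LS_G=30, LS_H=27, LS_I=32) = 27; LS_C = 27−13 = 14
LF_B = LS_F = 17; LS_B = 17−14 = 3
LF_A = min(LS_B=3, LS_C=14, LS_D=18) = 3; LS_A = 3−3 = 0
Slack_G = LS_G − ES_G = 30 − 16 = 14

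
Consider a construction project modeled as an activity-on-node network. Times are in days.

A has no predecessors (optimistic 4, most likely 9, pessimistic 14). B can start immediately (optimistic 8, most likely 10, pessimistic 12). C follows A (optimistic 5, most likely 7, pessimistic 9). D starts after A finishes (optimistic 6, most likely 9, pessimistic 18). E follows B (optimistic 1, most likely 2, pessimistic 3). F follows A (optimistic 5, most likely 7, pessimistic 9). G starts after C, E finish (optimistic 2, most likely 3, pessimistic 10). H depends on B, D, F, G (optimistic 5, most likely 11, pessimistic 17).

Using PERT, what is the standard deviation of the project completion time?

te_A = (4 + 4·9 + 14)/6 = 54/6 = 9; σ²_A = ((14−4)/6)² = 2.778
te_B = (8 + 4·10 + 12)/6 = 60/6 = 10; σ²_B = ((12−8)/6)² = 0.444
te_C = (5 + 4·7 + 9)/6 = 42/6 = 7; σ²_C = ((9−5)/6)² = 0.444
te_D = (6 + 4·9 + 18)/6 = 60/6 = 10; σ²_D = ((18−6)/6)² = 4.000
te_E = (1 + 4·2 + 3)/6 = 12/6 = 2; σ²_E = ((3−1)/6)² = 0.111
te_F = (5 + 4·7 + 9)/6 = 42/6 = 7; σ²_F = ((9−5)/6)² = 0.444
te_G = (2 + 4·3 + 10)/6 = 24/6 = 4; σ²_G = ((10−2)/6)² = 1.778
te_H = (5 + 4·11 + 17)/6 = 66/6 = 11; σ²_H = ((17−5)/6)² = 4.000

Forward pass:
ES_A = 0; EF_A = 9
ES_B = 0; EF_B = 10
ES_C = 9; EF_C = 9+7 = 16
ES_D = 9; EF_D = 9+10 = 19
ES_E = 10; EF_E = 10+2 = 12
ES_F = 9; EF_F = 9+7 = 16
ES_G = max(EF_C=16, EF_E=12) = 16; EF_G = 16+4 = 20
ES_H = max(EF_B=10, EF_D=19, EF_F=16, EF_G=20) = 20; EF_H = 20+11 = 31
Expected project duration μ = 31 days. Critical path: A → C → G → H.

Variance along critical path = 2.778 + 0.444 + 1.778 + 4.000 = 9.000
σ = √9.000 = 3.000 days

3.00 days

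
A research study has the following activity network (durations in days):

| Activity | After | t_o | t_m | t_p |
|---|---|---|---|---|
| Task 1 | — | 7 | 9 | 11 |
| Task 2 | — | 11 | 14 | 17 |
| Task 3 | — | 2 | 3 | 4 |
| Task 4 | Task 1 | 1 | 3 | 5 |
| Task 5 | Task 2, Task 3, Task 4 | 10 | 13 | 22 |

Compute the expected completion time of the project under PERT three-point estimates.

te_Task 1 = (7 + 4·9 + 11)/6 = 54/6 = 9
te_Task 2 = (11 + 4·14 + 17)/6 = 84/6 = 14
te_Task 3 = (2 + 4·3 + 4)/6 = 18/6 = 3
te_Task 4 = (1 + 4·3 + 5)/6 = 18/6 = 3
te_Task 5 = (10 + 4·13 + 22)/6 = 84/6 = 14

Forward pass:
ES_Task 1 = 0; EF_Task 1 = 9
ES_Task 2 = 0; EF_Task 2 = 14
ES_Task 3 = 0; EF_Task 3 = 3
ES_Task 4 = 9; EF_Task 4 = 9+3 = 12
ES_Task 5 = max(EF_Task 2=14, EF_Task 3=3, EF_Task 4=12) = 14; EF_Task 5 = 14+14 = 28
Expected project duration μ = 28 days. Critical path: Task 2 → Task 5.

28 days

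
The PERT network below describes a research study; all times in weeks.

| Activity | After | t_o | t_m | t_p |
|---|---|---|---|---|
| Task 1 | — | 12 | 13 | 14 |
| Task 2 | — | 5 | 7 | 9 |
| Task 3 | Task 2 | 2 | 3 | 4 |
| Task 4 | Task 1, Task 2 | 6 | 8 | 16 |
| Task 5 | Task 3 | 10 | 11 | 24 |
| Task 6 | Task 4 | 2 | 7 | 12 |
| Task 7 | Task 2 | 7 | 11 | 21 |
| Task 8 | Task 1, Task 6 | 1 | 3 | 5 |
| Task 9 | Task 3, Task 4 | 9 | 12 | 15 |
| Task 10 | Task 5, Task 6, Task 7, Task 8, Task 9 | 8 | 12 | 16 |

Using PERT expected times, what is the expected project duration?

te_Task 1 = (12 + 4·13 + 14)/6 = 78/6 = 13
te_Task 2 = (5 + 4·7 + 9)/6 = 42/6 = 7
te_Task 3 = (2 + 4·3 + 4)/6 = 18/6 = 3
te_Task 4 = (6 + 4·8 + 16)/6 = 54/6 = 9
te_Task 5 = (10 + 4·11 + 24)/6 = 78/6 = 13
te_Task 6 = (2 + 4·7 + 12)/6 = 42/6 = 7
te_Task 7 = (7 + 4·11 + 21)/6 = 72/6 = 12
te_Task 8 = (1 + 4·3 + 5)/6 = 18/6 = 3
te_Task 9 = (9 + 4·12 + 15)/6 = 72/6 = 12
te_Task 10 = (8 + 4·12 + 16)/6 = 72/6 = 12

Forward pass:
ES_Task 1 = 0; EF_Task 1 = 13
ES_Task 2 = 0; EF_Task 2 = 7
ES_Task 3 = 7; EF_Task 3 = 7+3 = 10
ES_Task 4 = max(EF_Task 1=13, EF_Task 2=7) = 13; EF_Task 4 = 13+9 = 22
ES_Task 5 = 10; EF_Task 5 = 10+13 = 23
ES_Task 6 = 22; EF_Task 6 = 22+7 = 29
ES_Task 7 = 7; EF_Task 7 = 7+12 = 19
ES_Task 8 = max(EF_Task 1=13, EF_Task 6=29) = 29; EF_Task 8 = 29+3 = 32
ES_Task 9 = max(EF_Task 3=10, EF_Task 4=22) = 22; EF_Task 9 = 22+12 = 34
ES_Task 10 = max(EF_Task 5=23, EF_Task 6=29, EF_Task 7=19, EF_Task 8=32, EF_Task 9=34) = 34; EF_Task 10 = 34+12 = 46
Expected project duration μ = 46 weeks. Critical path: Task 1 → Task 4 → Task 9 → Task 10.

46 weeks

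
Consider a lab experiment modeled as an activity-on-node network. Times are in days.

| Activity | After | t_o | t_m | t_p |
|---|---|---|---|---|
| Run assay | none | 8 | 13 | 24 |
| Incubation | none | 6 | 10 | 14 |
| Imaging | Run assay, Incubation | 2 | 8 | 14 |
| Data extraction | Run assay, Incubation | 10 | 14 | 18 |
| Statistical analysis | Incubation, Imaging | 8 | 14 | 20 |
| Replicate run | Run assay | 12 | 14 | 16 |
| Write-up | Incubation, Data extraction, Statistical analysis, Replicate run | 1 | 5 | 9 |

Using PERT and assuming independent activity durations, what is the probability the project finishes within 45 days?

te_Run assay = (8 + 4·13 + 24)/6 = 84/6 = 14; σ²_Run assay = ((24−8)/6)² = 7.111
te_Incubation = (6 + 4·10 + 14)/6 = 60/6 = 10; σ²_Incubation = ((14−6)/6)² = 1.778
te_Imaging = (2 + 4·8 + 14)/6 = 48/6 = 8; σ²_Imaging = ((14−2)/6)² = 4.000
te_Data extraction = (10 + 4·14 + 18)/6 = 84/6 = 14; σ²_Data extraction = ((18−10)/6)² = 1.778
te_Statistical analysis = (8 + 4·14 + 20)/6 = 84/6 = 14; σ²_Statistical analysis = ((20−8)/6)² = 4.000
te_Replicate run = (12 + 4·14 + 16)/6 = 84/6 = 14; σ²_Replicate run = ((16−12)/6)² = 0.444
te_Write-up = (1 + 4·5 + 9)/6 = 30/6 = 5; σ²_Write-up = ((9−1)/6)² = 1.778

Forward pass:
ES_Run assay = 0; EF_Run assay = 14
ES_Incubation = 0; EF_Incubation = 10
ES_Imaging = max(EF_Run assay=14, EF_Incubation=10) = 14; EF_Imaging = 14+8 = 22
ES_Data extraction = max(EF_Run assay=14, EF_Incubation=10) = 14; EF_Data extraction = 14+14 = 28
ES_Statistical analysis = max(EF_Incubation=10, EF_Imaging=22) = 22; EF_Statistical analysis = 22+14 = 36
ES_Replicate run = 14; EF_Replicate run = 14+14 = 28
ES_Write-up = max(EF_Incubation=10, EF_Data extraction=28, EF_Statistical analysis=36, EF_Replicate run=28) = 36; EF_Write-up = 36+5 = 41
Expected project duration μ = 41 days. Critical path: Run assay → Imaging → Statistical analysis → Write-up.

Variance along critical path = 7.111 + 4.000 + 4.000 + 1.778 = 16.889; σ = √16.889 = 4.110 days.
Z = (45 − 41) / 4.110 = 0.973
P(T ≤ 45) = Φ(0.973) ≈ 0.835

0.835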